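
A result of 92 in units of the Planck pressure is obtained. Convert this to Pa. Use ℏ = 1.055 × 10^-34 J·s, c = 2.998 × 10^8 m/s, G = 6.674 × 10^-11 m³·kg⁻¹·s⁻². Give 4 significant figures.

4.262 × 10^115 Pa

One Planck pressure: p_P = c⁷/(ℏG²) = 4.632 × 10^113 Pa.
92 × 4.632 × 10^113 Pa = 4.262 × 10^115 Pa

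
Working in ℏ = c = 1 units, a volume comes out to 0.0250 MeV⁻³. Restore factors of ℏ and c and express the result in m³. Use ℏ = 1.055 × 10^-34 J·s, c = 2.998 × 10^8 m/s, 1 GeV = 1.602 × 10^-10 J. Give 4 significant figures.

1.924 × 10^-40 m³

Volume is [L]³ = [E]⁻³·(ℏc)³.
1 GeV⁻³ → (ℏc)³ × (1 GeV in J)⁻³ = 7.696 × 10^-48 m³.
Convert the energy scale: 0.0250 MeV⁻³ = 2.50 × 10^7 GeV⁻³.
Result: 2.50 × 10^7 × 7.696 × 10^-48 = 1.924 × 10^-40 m³.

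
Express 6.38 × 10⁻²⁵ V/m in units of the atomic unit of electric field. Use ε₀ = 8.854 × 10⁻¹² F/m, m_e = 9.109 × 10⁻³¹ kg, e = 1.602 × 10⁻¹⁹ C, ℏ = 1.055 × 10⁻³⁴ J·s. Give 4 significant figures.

1.243 × 10⁻³⁶

atomic unit of electric field: E_au = E_h/(e a₀) = m_e²e⁵/((4πε₀)³ℏ⁴) = 5.131 × 10¹¹ V/m.
6.38 × 10⁻²⁵ / 5.131 × 10¹¹ = 1.243 × 10⁻³⁶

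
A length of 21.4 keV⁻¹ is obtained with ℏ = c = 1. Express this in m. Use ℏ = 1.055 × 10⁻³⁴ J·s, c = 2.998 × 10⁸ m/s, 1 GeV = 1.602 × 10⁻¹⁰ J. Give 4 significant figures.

A length is [E]⁻¹ in ℏ=c=1; restore one factor of ℏc.
1 GeV⁻¹ → ℏc × (1 GeV in J)⁻¹ = 1.974 × 10⁻¹⁶ m.
Convert the energy scale: 21.4 keV⁻¹ = 2.14 × 10⁷ GeV⁻¹.
Result: 2.14 × 10⁷ × 1.974 × 10⁻¹⁶ = 4.225 × 10⁻⁹ m.

4.225 × 10⁻⁹ m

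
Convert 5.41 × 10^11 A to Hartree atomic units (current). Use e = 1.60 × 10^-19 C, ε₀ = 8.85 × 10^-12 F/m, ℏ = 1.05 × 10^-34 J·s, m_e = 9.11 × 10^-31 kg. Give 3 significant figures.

atomic unit of electric current: I_au = e E_h/ℏ = m_e e⁵/((4πε₀)²ℏ³) = 6.67 × 10^-3 A.
5.41 × 10^11 / 6.67 × 10^-3 = 8.11 × 10^13

8.11 × 10^13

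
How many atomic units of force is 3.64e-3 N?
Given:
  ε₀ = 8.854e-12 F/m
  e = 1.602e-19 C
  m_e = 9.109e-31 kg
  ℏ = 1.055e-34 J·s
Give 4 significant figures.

4.428e4

atomic unit of force: F_au = E_h/a₀ = m_e²e⁶/((4πε₀)³ℏ⁴) = 8.220e-8 N.
3.64e-3 / 8.220e-8 = 4.428e4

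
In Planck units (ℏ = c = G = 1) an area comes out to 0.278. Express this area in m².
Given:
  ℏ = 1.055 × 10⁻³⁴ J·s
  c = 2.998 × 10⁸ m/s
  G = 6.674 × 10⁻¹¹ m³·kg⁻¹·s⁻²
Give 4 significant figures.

7.264 × 10⁻⁷¹ m²

One Planck area: A_P = ℏG/c³ = 2.613 × 10⁻⁷⁰ m².
0.278 × 2.613 × 10⁻⁷⁰ m² = 7.264 × 10⁻⁷¹ m²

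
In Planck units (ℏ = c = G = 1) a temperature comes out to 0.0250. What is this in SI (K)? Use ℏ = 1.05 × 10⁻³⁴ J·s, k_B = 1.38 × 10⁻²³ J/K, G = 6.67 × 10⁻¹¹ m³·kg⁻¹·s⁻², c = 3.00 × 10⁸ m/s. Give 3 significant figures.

One Planck temperature: T_P = √(ℏc⁵/G) / k_B = 1.42 × 10³² K.
0.0250 × 1.42 × 10³² K = 3.54 × 10³⁰ K

3.54 × 10³⁰ K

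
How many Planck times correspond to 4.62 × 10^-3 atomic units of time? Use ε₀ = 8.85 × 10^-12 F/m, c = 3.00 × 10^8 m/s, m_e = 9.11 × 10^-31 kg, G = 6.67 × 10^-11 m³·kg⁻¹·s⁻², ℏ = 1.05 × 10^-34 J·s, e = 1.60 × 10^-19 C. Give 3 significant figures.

atomic unit of time: τ_au = (4πε₀)²ℏ³/(m_e e⁴) = 2.40 × 10^-17 s
Planck time: t_P = √(ℏG/c⁵) = 5.37 × 10^-44 s
4.62 × 10^-3 × 2.40 × 10^-17 / 5.37 × 10^-44 = 2.06 × 10^24

2.06 × 10^24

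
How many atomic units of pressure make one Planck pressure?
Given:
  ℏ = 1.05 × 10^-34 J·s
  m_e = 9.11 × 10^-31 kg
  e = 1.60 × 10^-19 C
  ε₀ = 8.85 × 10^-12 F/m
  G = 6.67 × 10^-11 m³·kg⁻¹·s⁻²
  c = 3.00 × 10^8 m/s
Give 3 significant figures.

1.55 × 10^100

Planck pressure: p_P = c⁷/(ℏG²) = 4.68 × 10^113 Pa
atomic unit of pressure: P_au = E_h/a₀³ = m_e⁴e¹⁰/((4πε₀)⁵ℏ⁸) = 3.01 × 10^13 Pa
ratio = 4.68 × 10^113 / 3.01 × 10^13 = 1.55 × 10^100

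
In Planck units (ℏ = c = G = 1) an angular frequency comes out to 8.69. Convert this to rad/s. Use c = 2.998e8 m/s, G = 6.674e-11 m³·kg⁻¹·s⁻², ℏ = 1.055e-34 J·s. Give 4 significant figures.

One Planck angular frequency: ω_P = √(c⁵/(ℏG)) = 1.855e43 rad/s.
8.69 × 1.855e43 rad/s = 1.612e44 rad/s

1.612e44 rad/s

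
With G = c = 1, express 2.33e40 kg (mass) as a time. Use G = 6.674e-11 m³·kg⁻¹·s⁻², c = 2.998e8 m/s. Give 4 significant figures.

5.771e4 s

Mass → time via G/c³.
2.33e40 kg × (G/c³) = 5.771e4 s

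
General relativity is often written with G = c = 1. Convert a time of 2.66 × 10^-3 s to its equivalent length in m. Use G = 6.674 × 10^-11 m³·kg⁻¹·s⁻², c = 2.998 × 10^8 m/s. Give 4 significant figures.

Time → length via c.
2.66 × 10^-3 s × (c) = 7.975 × 10^5 m

7.975 × 10^5 m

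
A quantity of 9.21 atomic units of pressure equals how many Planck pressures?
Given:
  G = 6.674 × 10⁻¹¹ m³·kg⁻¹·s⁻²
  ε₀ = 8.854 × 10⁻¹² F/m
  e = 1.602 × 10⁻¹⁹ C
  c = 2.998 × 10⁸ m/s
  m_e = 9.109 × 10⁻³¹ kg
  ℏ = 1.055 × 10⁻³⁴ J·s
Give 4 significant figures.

5.824 × 10⁻¹⁰⁰

atomic unit of pressure: P_au = E_h/a₀³ = m_e⁴e¹⁰/((4πε₀)⁵ℏ⁸) = 2.929 × 10¹³ Pa
Planck pressure: p_P = c⁷/(ℏG²) = 4.632 × 10¹¹³ Pa
9.21 × 2.929 × 10¹³ / 4.632 × 10¹¹³ = 5.824 × 10⁻¹⁰⁰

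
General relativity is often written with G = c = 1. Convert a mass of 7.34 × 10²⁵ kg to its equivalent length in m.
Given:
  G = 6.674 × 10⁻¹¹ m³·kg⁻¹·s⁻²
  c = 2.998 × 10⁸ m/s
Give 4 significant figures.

0.05450 m

In G = c = 1 units mass has dimensions of length; the conversion factor is G/c².
7.34 × 10²⁵ kg × (G/c²) = 0.05450 m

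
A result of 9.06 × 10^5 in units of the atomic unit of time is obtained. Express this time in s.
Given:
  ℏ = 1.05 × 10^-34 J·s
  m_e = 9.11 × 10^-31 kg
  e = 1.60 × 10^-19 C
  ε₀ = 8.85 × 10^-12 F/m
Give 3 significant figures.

One atomic unit of time: τ_au = (4πε₀)²ℏ³/(m_e e⁴) = 2.40 × 10^-17 s.
9.06 × 10^5 × 2.40 × 10^-17 s = 2.17 × 10^-11 s

2.17 × 10^-11 s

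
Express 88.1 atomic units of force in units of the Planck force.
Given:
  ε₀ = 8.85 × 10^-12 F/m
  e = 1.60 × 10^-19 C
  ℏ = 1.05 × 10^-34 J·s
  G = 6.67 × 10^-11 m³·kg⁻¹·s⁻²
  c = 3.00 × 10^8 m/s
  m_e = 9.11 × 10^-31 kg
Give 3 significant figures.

atomic unit of force: F_au = E_h/a₀ = m_e²e⁶/((4πε₀)³ℏ⁴) = 8.33 × 10^-8 N
Planck force: F_P = c⁴/G = 1.21 × 10^44 N
88.1 × 8.33 × 10^-8 / 1.21 × 10^44 = 6.04 × 10^-50

6.04 × 10^-50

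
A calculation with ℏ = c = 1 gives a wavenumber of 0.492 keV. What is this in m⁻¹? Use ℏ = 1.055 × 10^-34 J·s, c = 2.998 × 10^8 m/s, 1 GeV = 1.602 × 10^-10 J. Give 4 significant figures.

Inverse length is [E]/(ℏc).
1 GeV → 1/(ℏc) × (1 GeV in J) = 5.065 × 10^15 m⁻¹.
Convert the energy scale: 0.492 keV = 4.92 × 10^-7 GeV.
Result: 4.92 × 10^-7 × 5.065 × 10^15 = 2.492 × 10^9 m⁻¹.

2.492 × 10^9 m⁻¹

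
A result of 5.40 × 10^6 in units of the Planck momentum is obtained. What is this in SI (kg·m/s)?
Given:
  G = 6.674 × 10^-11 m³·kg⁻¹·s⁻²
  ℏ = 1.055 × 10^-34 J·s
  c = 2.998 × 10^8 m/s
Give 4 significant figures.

One Planck momentum: p_P = √(ℏc³/G) = 6.527 kg·m/s.
5.40 × 10^6 × 6.527 kg·m/s = 3.524 × 10^7 kg·m/s

3.524 × 10^7 kg·m/s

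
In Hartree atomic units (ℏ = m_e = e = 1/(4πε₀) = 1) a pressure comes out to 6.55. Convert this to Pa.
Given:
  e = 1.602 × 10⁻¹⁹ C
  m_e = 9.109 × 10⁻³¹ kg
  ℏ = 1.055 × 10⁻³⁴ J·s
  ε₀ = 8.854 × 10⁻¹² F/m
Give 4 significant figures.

1.919 × 10¹⁴ Pa

One atomic unit of pressure: P_au = E_h/a₀³ = m_e⁴e¹⁰/((4πε₀)⁵ℏ⁸) = 2.929 × 10¹³ Pa.
6.55 × 2.929 × 10¹³ Pa = 1.919 × 10¹⁴ Pa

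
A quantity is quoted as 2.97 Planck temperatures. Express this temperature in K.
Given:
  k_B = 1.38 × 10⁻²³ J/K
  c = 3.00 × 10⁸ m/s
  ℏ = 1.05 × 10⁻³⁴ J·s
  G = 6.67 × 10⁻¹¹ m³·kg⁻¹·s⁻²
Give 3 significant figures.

4.21 × 10³² K

One Planck temperature: T_P = √(ℏc⁵/G) / k_B = 1.42 × 10³² K.
2.97 × 1.42 × 10³² K = 4.21 × 10³² K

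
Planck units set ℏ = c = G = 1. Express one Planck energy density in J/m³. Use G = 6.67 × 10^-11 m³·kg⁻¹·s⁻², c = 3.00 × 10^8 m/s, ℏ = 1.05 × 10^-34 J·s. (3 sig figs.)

4.68 × 10^113 J/m³

The unique combination of the constants set to 1 with dimensions of energy density is u_P = c⁷/(ℏG²).
  = 2.19 × 10^59 / 4.67 × 10^-55
  = 4.68 × 10^113 J/m³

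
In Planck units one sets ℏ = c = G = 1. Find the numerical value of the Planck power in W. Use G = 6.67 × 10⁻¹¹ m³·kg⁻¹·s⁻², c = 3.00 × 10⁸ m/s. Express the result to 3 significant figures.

P_P = c⁵/G
  = 2.43 × 10⁴² / 6.67 × 10⁻¹¹
  = 3.64 × 10⁵² W

3.64 × 10⁵² W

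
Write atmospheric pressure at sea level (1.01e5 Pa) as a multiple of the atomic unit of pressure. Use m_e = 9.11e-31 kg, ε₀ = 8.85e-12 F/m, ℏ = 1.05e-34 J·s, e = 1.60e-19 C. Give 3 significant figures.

3.35e-9

atomic unit of pressure: P_au = E_h/a₀³ = m_e⁴e¹⁰/((4πε₀)⁵ℏ⁸) = 3.01e13 Pa.
1.01e5 / 3.01e13 = 3.35e-9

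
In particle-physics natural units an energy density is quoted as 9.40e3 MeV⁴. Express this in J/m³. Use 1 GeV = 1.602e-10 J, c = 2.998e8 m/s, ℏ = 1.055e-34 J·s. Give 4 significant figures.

1.957e29 J/m³

[E]/[L]³ = [E]⁴/(ℏc)³; restore (ℏc)⁻³.
1 GeV⁴ → 1/(ℏc)³ × (1 GeV in J)⁴ = 2.082e37 J/m³.
Convert the energy scale: 9.40e3 MeV⁴ = 9.40e-9 GeV⁴.
Result: 9.40e-9 × 2.082e37 = 1.957e29 J/m³.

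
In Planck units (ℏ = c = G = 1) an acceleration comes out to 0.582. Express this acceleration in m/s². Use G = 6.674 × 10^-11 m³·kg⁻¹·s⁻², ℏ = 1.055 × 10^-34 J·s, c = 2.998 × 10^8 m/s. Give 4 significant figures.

One Planck acceleration: a_P = √(c⁷/(ℏG)) = 5.560 × 10^51 m/s².
0.582 × 5.560 × 10^51 m/s² = 3.236 × 10^51 m/s²

3.236 × 10^51 m/s²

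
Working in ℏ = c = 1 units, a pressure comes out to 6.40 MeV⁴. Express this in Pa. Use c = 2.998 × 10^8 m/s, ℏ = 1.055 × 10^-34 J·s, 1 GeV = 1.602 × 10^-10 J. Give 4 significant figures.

Pressure is [E]/[L]³ = [E]⁴/(ℏc)³.
1 GeV⁴ → 1/(ℏc)³ × (1 GeV in J)⁴ = 2.082 × 10^37 Pa.
Convert the energy scale: 6.40 MeV⁴ = 6.40 × 10^-12 GeV⁴.
Result: 6.40 × 10^-12 × 2.082 × 10^37 = 1.332 × 10^26 Pa.

1.332 × 10^26 Pa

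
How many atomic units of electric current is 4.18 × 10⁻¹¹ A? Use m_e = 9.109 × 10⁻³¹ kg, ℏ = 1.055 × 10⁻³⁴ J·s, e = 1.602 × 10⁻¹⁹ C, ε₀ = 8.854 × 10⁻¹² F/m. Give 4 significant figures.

atomic unit of electric current: I_au = e E_h/ℏ = m_e e⁵/((4πε₀)²ℏ³) = 6.612 × 10⁻³ A.
4.18 × 10⁻¹¹ / 6.612 × 10⁻³ = 6.322 × 10⁻⁹

6.322 × 10⁻⁹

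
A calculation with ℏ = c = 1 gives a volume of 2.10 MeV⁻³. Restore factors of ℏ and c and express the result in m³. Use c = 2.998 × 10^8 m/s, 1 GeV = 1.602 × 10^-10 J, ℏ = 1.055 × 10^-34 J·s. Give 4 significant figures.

1.616 × 10^-38 m³

Volume is [L]³ = [E]⁻³·(ℏc)³.
1 GeV⁻³ → (ℏc)³ × (1 GeV in J)⁻³ = 7.696 × 10^-48 m³.
Convert the energy scale: 2.10 MeV⁻³ = 2.10 × 10^9 GeV⁻³.
Result: 2.10 × 10^9 × 7.696 × 10^-48 = 1.616 × 10^-38 m³.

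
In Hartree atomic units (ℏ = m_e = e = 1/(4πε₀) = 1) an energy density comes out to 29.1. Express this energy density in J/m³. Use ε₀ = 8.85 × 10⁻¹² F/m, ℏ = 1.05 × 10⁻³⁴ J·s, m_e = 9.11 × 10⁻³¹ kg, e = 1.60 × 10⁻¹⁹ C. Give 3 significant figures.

One atomic unit of energy density: u_au = E_h/a₀³ = m_e⁴e¹⁰/((4πε₀)⁵ℏ⁸) = 3.01 × 10¹³ J/m³.
29.1 × 3.01 × 10¹³ J/m³ = 8.77 × 10¹⁴ J/m³

8.77 × 10¹⁴ J/m³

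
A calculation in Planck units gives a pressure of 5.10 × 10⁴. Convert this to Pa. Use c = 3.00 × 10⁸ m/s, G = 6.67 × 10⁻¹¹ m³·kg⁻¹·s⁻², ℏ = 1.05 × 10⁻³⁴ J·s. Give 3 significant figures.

One Planck pressure: p_P = c⁷/(ℏG²) = 4.68 × 10¹¹³ Pa.
5.10 × 10⁴ × 4.68 × 10¹¹³ Pa = 2.39 × 10¹¹⁸ Pa

2.39 × 10¹¹⁸ Pa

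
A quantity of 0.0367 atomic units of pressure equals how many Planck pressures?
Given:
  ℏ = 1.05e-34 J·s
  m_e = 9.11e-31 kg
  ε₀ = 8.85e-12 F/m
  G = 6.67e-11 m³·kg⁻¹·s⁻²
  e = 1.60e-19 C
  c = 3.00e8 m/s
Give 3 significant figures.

2.36e-102

atomic unit of pressure: P_au = E_h/a₀³ = m_e⁴e¹⁰/((4πε₀)⁵ℏ⁸) = 3.01e13 Pa
Planck pressure: p_P = c⁷/(ℏG²) = 4.68e113 Pa
0.0367 × 3.01e13 / 4.68e113 = 2.36e-102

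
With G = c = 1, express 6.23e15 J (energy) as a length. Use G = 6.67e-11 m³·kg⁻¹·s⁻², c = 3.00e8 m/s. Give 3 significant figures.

5.13e-29 m

Energy → length via G/c⁴.
6.23e15 J × (G/c⁴) = 5.13e-29 m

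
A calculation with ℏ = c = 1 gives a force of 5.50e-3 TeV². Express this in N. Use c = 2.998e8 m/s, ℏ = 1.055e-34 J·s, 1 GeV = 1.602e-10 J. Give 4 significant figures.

4.463e9 N

Force is [E]/[L] = [E]²/(ℏc); restore (ℏc)⁻¹.
1 GeV² → 1/(ℏc) × (1 GeV in J)² = 8.114e5 N.
Convert the energy scale: 5.50e-3 TeV² = 5.50e3 GeV².
Result: 5.50e3 × 8.114e5 = 4.463e9 N.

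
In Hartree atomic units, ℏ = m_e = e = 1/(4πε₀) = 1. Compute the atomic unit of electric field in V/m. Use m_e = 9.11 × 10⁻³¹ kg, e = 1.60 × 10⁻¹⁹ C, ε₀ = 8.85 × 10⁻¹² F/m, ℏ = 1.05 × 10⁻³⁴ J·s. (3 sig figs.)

The unique combination of the constants set to 1 with dimensions of electric field is E_au = E_h/(e a₀) = m_e²e⁵/((4πε₀)³ℏ⁴).
E_h = 4.38 × 10⁻¹⁸ J
a₀ = 5.26 × 10⁻¹¹ m
E_h/(e·a₀) = 5.20 × 10¹¹ V/m

5.20 × 10¹¹ V/m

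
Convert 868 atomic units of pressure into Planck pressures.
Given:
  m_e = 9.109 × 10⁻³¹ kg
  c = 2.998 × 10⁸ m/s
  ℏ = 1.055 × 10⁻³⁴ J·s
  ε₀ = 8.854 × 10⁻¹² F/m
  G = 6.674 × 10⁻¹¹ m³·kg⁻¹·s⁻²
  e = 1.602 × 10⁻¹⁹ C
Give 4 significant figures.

atomic unit of pressure: P_au = E_h/a₀³ = m_e⁴e¹⁰/((4πε₀)⁵ℏ⁸) = 2.929 × 10¹³ Pa
Planck pressure: p_P = c⁷/(ℏG²) = 4.632 × 10¹¹³ Pa
868 × 2.929 × 10¹³ / 4.632 × 10¹¹³ = 5.489 × 10⁻⁹⁸

5.489 × 10⁻⁹⁸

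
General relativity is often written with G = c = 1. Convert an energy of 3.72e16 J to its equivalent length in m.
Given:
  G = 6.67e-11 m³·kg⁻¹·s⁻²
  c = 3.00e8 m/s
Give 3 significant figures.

3.06e-28 m

Energy → length via G/c⁴.
3.72e16 J × (G/c⁴) = 3.06e-28 m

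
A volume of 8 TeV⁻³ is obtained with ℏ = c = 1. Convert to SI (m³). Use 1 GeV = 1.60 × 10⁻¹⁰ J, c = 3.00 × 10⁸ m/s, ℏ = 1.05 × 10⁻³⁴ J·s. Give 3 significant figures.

6.10 × 10⁻⁵⁶ m³

Volume is [L]³ = [E]⁻³·(ℏc)³.
1 GeV⁻³ → (ℏc)³ × (1 GeV in J)⁻³ = 7.63 × 10⁻⁴⁸ m³.
Convert the energy scale: 8 TeV⁻³ = 8.00 × 10⁻⁹ GeV⁻³.
Result: 8.00 × 10⁻⁹ × 7.63 × 10⁻⁴⁸ = 6.10 × 10⁻⁵⁶ m³.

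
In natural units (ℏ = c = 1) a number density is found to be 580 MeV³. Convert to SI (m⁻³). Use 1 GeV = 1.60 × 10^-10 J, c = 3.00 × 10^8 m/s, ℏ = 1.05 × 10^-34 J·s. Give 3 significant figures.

7.60 × 10^40 m⁻³

Number density is [L]⁻³ = [E]³/(ℏc)³.
1 GeV³ → 1/(ℏc)³ × (1 GeV in J)³ = 1.31 × 10^47 m⁻³.
Convert the energy scale: 580 MeV³ = 5.80 × 10^-7 GeV³.
Result: 5.80 × 10^-7 × 1.31 × 10^47 = 7.60 × 10^40 m⁻³.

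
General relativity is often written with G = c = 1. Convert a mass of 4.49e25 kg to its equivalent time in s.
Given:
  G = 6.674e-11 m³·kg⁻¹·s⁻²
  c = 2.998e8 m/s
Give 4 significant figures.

1.112e-10 s

Mass → time via G/c³.
4.49e25 kg × (G/c³) = 1.112e-10 s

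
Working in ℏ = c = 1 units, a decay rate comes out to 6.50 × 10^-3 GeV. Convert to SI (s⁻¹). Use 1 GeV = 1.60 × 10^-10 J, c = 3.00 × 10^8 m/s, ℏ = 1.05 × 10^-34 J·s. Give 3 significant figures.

9.90 × 10^21 s⁻¹

A rate is [E]/ℏ; divide by ℏ.
1 GeV → 1/ℏ × (1 GeV in J) = 1.52 × 10^24 s⁻¹.
Result: 6.50 × 10^-3 × 1.52 × 10^24 = 9.90 × 10^21 s⁻¹.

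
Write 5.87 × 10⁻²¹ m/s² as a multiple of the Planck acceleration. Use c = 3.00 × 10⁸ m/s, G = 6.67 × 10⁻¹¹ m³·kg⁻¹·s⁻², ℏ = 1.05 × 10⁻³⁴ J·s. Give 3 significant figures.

1.05 × 10⁻⁷²

Planck acceleration: a_P = √(c⁷/(ℏG)) = 5.59 × 10⁵¹ m/s².
5.87 × 10⁻²¹ / 5.59 × 10⁵¹ = 1.05 × 10⁻⁷²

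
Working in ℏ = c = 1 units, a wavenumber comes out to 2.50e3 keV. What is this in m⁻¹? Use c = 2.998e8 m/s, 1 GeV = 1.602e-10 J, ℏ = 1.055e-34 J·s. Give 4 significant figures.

1.266e13 m⁻¹

Inverse length is [E]/(ℏc).
1 GeV → 1/(ℏc) × (1 GeV in J) = 5.065e15 m⁻¹.
Convert the energy scale: 2.50e3 keV = 2.50e-3 GeV.
Result: 2.50e-3 × 5.065e15 = 1.266e13 m⁻¹.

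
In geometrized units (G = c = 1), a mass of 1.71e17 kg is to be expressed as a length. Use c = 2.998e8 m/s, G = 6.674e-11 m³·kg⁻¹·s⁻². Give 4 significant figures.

In G = c = 1 units mass has dimensions of length; the conversion factor is G/c².
1.71e17 kg × (G/c²) = 1.270e-10 m

1.270e-10 m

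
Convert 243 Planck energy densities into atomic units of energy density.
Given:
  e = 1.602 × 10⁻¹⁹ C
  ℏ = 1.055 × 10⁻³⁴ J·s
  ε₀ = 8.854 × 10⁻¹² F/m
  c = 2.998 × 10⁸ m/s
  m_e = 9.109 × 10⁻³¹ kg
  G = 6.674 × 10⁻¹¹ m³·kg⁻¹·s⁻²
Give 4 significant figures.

Planck energy density: u_P = c⁷/(ℏG²) = 4.632 × 10¹¹³ J/m³
atomic unit of energy density: u_au = E_h/a₀³ = m_e⁴e¹⁰/((4πε₀)⁵ℏ⁸) = 2.929 × 10¹³ J/m³
243 × 4.632 × 10¹¹³ / 2.929 × 10¹³ = 3.843 × 10¹⁰²

3.843 × 10¹⁰²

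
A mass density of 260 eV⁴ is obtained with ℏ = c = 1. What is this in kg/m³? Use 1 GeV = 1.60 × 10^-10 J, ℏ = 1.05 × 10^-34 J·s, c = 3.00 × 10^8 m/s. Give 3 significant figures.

Mass density is [E]/(c²[L]³) = [E]⁴/(ℏ³c⁵).
1 GeV⁴ → 1/(ℏ³c⁵) × (1 GeV in J)⁴ = 2.33 × 10^20 kg/m³.
Convert the energy scale: 260 eV⁴ = 2.60 × 10^-34 GeV⁴.
Result: 2.60 × 10^-34 × 2.33 × 10^20 = 6.06 × 10^-14 kg/m³.

6.06 × 10^-14 kg/m³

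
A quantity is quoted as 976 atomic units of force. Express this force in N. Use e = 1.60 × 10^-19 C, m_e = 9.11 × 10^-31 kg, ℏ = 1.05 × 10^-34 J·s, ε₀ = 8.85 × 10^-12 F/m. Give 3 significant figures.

One atomic unit of force: F_au = E_h/a₀ = m_e²e⁶/((4πε₀)³ℏ⁴) = 8.33 × 10^-8 N.
976 × 8.33 × 10^-8 N = 8.13 × 10^-5 N

8.13 × 10^-5 N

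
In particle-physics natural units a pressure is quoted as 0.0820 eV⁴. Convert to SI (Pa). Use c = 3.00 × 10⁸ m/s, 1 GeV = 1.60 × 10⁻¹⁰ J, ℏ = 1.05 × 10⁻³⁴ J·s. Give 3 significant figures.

1.72 Pa

Pressure is [E]/[L]³ = [E]⁴/(ℏc)³.
1 GeV⁴ → 1/(ℏc)³ × (1 GeV in J)⁴ = 2.10 × 10³⁷ Pa.
Convert the energy scale: 0.0820 eV⁴ = 8.20 × 10⁻³⁸ GeV⁴.
Result: 8.20 × 10⁻³⁸ × 2.10 × 10³⁷ = 1.72 Pa.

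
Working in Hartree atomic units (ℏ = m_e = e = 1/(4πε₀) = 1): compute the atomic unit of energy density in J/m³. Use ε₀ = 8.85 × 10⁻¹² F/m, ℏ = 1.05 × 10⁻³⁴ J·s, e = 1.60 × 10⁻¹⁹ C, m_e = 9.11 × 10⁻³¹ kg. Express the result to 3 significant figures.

3.01 × 10¹³ J/m³

The unique combination of the constants set to 1 with dimensions of energy density is u_au = E_h/a₀³ = m_e⁴e¹⁰/((4πε₀)⁵ℏ⁸).
E_h = 4.38 × 10⁻¹⁸ J
a₀ = 5.26 × 10⁻¹¹ m
E_h/a₀³ = 3.01 × 10¹³ J/m³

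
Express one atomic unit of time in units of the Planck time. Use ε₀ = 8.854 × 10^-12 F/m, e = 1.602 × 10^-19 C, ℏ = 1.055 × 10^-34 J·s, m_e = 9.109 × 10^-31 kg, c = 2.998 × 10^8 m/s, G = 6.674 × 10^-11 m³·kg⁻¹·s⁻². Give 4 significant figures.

4.494 × 10^26

atomic unit of time: τ_au = (4πε₀)²ℏ³/(m_e e⁴) = 2.423 × 10^-17 s
Planck time: t_P = √(ℏG/c⁵) = 5.392 × 10^-44 s
ratio = 2.423 × 10^-17 / 5.392 × 10^-44 = 4.494 × 10^26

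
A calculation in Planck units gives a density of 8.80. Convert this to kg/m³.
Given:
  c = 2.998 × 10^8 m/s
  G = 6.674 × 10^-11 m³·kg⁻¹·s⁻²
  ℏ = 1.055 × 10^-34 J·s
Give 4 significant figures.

One Planck density: ρ_P = c⁵/(ℏG²) = 5.154 × 10^96 kg/m³.
8.80 × 5.154 × 10^96 kg/m³ = 4.535 × 10^97 kg/m³

4.535 × 10^97 kg/m³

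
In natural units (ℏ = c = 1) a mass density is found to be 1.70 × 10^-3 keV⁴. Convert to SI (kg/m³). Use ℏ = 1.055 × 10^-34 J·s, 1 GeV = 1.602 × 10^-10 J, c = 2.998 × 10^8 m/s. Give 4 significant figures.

Mass density is [E]/(c²[L]³) = [E]⁴/(ℏ³c⁵).
1 GeV⁴ → 1/(ℏ³c⁵) × (1 GeV in J)⁴ = 2.316 × 10^20 kg/m³.
Convert the energy scale: 1.70 × 10^-3 keV⁴ = 1.70 × 10^-27 GeV⁴.
Result: 1.70 × 10^-27 × 2.316 × 10^20 = 3.937 × 10^-7 kg/m³.

3.937 × 10^-7 kg/m³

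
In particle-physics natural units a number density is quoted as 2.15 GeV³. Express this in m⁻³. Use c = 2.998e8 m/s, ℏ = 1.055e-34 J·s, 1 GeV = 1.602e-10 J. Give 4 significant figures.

2.794e47 m⁻³

Number density is [L]⁻³ = [E]³/(ℏc)³.
1 GeV³ → 1/(ℏc)³ × (1 GeV in J)³ = 1.299e47 m⁻³.
Result: 2.15 × 1.299e47 = 2.794e47 m⁻³.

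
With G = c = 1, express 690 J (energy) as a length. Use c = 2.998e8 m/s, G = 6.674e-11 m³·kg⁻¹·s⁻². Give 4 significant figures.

Energy → length via G/c⁴.
690 J × (G/c⁴) = 5.700e-42 m

5.700e-42 m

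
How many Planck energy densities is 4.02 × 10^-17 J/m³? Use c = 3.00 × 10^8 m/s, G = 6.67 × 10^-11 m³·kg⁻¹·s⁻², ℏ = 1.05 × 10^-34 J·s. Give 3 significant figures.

Planck energy density: u_P = c⁷/(ℏG²) = 4.68 × 10^113 J/m³.
4.02 × 10^-17 / 4.68 × 10^113 = 8.59 × 10^-131

8.59 × 10^-131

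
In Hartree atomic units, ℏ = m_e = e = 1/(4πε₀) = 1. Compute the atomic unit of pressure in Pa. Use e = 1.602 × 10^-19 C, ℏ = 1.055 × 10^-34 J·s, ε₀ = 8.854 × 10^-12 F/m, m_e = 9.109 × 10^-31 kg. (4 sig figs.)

From ℏ = m_e = e = 1/(4πε₀) = 1 the pressure scale is P_au = E_h/a₀³ = m_e⁴e¹⁰/((4πε₀)⁵ℏ⁸).
E_h = 4.354 × 10^-18 J
a₀ = 5.297 × 10^-11 m
E_h/a₀³ = 2.929 × 10^13 Pa

2.929 × 10^13 Pa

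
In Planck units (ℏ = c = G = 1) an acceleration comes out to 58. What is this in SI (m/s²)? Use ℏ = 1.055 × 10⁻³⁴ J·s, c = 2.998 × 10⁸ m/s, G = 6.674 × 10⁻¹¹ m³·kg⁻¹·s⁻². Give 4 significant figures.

One Planck acceleration: a_P = √(c⁷/(ℏG)) = 5.560 × 10⁵¹ m/s².
58 × 5.560 × 10⁵¹ m/s² = 3.225 × 10⁵³ m/s²

3.225 × 10⁵³ m/s²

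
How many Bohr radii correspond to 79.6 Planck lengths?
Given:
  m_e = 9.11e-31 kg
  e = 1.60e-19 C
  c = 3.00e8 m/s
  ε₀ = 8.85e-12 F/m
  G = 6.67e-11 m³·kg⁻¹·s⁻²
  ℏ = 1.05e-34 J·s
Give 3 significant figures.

2.44e-23

Planck length: ℓ_P = √(ℏG/c³) = 1.61e-35 m
Bohr radius: a₀ = 4πε₀ℏ²/(m_e e²) = 5.26e-11 m
79.6 × 1.61e-35 / 5.26e-11 = 2.44e-23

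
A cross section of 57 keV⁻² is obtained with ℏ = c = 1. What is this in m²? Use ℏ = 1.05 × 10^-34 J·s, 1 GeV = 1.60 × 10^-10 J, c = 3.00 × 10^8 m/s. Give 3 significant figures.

2.21 × 10^-18 m²

Area is [L]² = [E]⁻²·(ℏc)²; restore (ℏc)².
1 GeV⁻² → (ℏc)² × (1 GeV in J)⁻² = 3.88 × 10^-32 m².
Convert the energy scale: 57 keV⁻² = 5.70 × 10^13 GeV⁻².
Result: 5.70 × 10^13 × 3.88 × 10^-32 = 2.21 × 10^-18 m².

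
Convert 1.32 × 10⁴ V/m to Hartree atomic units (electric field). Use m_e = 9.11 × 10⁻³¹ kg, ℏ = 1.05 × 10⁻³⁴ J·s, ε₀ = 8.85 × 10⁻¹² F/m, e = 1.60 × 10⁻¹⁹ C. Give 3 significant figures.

2.54 × 10⁻⁸

atomic unit of electric field: E_au = E_h/(e a₀) = m_e²e⁵/((4πε₀)³ℏ⁴) = 5.20 × 10¹¹ V/m.
1.32 × 10⁴ / 5.20 × 10¹¹ = 2.54 × 10⁻⁸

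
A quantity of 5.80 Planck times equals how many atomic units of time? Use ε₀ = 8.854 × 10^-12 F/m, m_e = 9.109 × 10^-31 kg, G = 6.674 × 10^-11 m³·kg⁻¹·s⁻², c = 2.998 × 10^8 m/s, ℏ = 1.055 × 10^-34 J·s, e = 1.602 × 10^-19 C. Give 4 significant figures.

Planck time: t_P = √(ℏG/c⁵) = 5.392 × 10^-44 s
atomic unit of time: τ_au = (4πε₀)²ℏ³/(m_e e⁴) = 2.423 × 10^-17 s
5.80 × 5.392 × 10^-44 / 2.423 × 10^-17 = 1.291 × 10^-26

1.291 × 10^-26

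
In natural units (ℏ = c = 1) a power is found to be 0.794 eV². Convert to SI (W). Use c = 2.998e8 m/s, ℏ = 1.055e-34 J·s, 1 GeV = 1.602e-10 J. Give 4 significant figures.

Power is [E]/[T] = [E]²/ℏ.
1 GeV² → 1/ℏ × (1 GeV in J)² = 2.433e14 W.
Convert the energy scale: 0.794 eV² = 7.94e-19 GeV².
Result: 7.94e-19 × 2.433e14 = 1.931e-4 W.

1.931e-4 W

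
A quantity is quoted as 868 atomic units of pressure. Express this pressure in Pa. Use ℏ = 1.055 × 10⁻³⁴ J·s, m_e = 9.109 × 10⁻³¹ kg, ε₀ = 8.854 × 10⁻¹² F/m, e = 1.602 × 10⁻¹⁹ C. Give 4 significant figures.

One atomic unit of pressure: P_au = E_h/a₀³ = m_e⁴e¹⁰/((4πε₀)⁵ℏ⁸) = 2.929 × 10¹³ Pa.
868 × 2.929 × 10¹³ Pa = 2.543 × 10¹⁶ Pa

2.543 × 10¹⁶ Pa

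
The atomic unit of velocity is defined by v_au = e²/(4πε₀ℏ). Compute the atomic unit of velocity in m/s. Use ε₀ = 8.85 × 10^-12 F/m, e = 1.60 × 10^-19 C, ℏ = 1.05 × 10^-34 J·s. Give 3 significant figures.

v_au = e²/(4πε₀ℏ)
  = 2.56 × 10^-38 / 1.17 × 10^-44
  = 2.19 × 10^6 m/s

2.19 × 10^6 m/s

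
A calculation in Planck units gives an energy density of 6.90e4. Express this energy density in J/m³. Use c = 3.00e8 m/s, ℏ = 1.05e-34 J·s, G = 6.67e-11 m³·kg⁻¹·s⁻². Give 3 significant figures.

3.23e118 J/m³

One Planck energy density: u_P = c⁷/(ℏG²) = 4.68e113 J/m³.
6.90e4 × 4.68e113 J/m³ = 3.23e118 J/m³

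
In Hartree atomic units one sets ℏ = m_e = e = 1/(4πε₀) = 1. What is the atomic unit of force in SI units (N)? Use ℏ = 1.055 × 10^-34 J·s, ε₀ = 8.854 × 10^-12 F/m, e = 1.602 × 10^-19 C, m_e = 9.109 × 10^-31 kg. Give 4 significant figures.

F_au = E_h/a₀ = m_e²e⁶/((4πε₀)³ℏ⁴)
E_h = 4.354 × 10^-18 J
a₀ = 5.297 × 10^-11 m
E_h/a₀ = 8.220 × 10^-8 N

8.220 × 10^-8 N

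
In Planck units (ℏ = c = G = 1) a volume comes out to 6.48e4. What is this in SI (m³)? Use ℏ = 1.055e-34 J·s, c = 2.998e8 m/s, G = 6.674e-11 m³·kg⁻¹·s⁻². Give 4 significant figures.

2.737e-100 m³

One Planck volume: V_P = (ℏG/c³)^(3/2) = 4.224e-105 m³.
6.48e4 × 4.224e-105 m³ = 2.737e-100 m³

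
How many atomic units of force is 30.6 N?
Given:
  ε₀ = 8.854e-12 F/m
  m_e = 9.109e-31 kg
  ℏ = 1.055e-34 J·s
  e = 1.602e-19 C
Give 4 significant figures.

3.723e8

atomic unit of force: F_au = E_h/a₀ = m_e²e⁶/((4πε₀)³ℏ⁴) = 8.220e-8 N.
30.6 / 8.220e-8 = 3.723e8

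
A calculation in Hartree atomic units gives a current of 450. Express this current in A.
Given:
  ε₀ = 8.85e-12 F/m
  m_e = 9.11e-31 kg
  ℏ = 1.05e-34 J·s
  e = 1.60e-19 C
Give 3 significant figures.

One atomic unit of electric current: I_au = e E_h/ℏ = m_e e⁵/((4πε₀)²ℏ³) = 6.67e-3 A.
450 × 6.67e-3 A = 3 A

3 A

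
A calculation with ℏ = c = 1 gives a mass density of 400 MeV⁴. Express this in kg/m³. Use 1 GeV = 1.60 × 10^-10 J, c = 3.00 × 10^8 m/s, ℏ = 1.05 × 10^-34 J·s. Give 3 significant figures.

9.32 × 10^10 kg/m³

Mass density is [E]/(c²[L]³) = [E]⁴/(ℏ³c⁵).
1 GeV⁴ → 1/(ℏ³c⁵) × (1 GeV in J)⁴ = 2.33 × 10^20 kg/m³.
Convert the energy scale: 400 MeV⁴ = 4.00 × 10^-10 GeV⁴.
Result: 4.00 × 10^-10 × 2.33 × 10^20 = 9.32 × 10^10 kg/m³.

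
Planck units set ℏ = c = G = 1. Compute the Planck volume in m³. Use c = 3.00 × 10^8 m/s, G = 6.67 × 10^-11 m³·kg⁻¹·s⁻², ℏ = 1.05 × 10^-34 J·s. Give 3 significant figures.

From ℏ = c = G = 1 the volume scale is V_P = (ℏG/c³)^(3/2).
  = √(1.75 × 10^-209)
  = 4.18 × 10^-105 m³

4.18 × 10^-105 m³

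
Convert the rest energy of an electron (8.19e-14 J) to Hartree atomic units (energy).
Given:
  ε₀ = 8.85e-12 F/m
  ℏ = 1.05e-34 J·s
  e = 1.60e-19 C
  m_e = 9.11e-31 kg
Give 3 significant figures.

hartree: E_h = m_e e⁴/(4πε₀ℏ)² = 4.38e-18 J.
8.19e-14 / 4.38e-18 = 1.87e4

1.87e4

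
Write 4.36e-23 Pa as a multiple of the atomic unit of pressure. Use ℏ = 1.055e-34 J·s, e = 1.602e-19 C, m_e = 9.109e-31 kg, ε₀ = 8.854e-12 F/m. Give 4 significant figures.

1.488e-36

atomic unit of pressure: P_au = E_h/a₀³ = m_e⁴e¹⁰/((4πε₀)⁵ℏ⁸) = 2.929e13 Pa.
4.36e-23 / 2.929e13 = 1.488e-36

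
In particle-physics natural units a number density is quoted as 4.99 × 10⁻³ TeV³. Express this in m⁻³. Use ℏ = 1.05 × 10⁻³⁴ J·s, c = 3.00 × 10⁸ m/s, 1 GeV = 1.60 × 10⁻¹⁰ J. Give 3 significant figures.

6.54 × 10⁵³ m⁻³

Number density is [L]⁻³ = [E]³/(ℏc)³.
1 GeV³ → 1/(ℏc)³ × (1 GeV in J)³ = 1.31 × 10⁴⁷ m⁻³.
Convert the energy scale: 4.99 × 10⁻³ TeV³ = 4.99 × 10⁶ GeV³.
Result: 4.99 × 10⁶ × 1.31 × 10⁴⁷ = 6.54 × 10⁵³ m⁻³.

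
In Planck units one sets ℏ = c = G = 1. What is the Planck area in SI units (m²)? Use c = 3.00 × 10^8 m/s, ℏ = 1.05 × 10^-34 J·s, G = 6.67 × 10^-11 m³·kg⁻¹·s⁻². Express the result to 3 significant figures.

A_P = ℏG/c³
  = 7.00 × 10^-45 / 2.70 × 10^25
  = 2.59 × 10^-70 m²

2.59 × 10^-70 m²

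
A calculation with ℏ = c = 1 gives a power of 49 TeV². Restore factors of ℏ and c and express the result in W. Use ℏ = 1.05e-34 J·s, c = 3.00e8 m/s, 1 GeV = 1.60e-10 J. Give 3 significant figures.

Power is [E]/[T] = [E]²/ℏ.
1 GeV² → 1/ℏ × (1 GeV in J)² = 2.44e14 W.
Convert the energy scale: 49 TeV² = 4.90e7 GeV².
Result: 4.90e7 × 2.44e14 = 1.19e22 W.

1.19e22 W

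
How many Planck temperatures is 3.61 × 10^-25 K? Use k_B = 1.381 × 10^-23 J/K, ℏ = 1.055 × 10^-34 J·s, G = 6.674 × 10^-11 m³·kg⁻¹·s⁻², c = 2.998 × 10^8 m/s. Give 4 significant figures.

Planck temperature: T_P = √(ℏc⁵/G) / k_B = 1.417 × 10^32 K.
3.61 × 10^-25 / 1.417 × 10^32 = 2.548 × 10^-57

2.548 × 10^-57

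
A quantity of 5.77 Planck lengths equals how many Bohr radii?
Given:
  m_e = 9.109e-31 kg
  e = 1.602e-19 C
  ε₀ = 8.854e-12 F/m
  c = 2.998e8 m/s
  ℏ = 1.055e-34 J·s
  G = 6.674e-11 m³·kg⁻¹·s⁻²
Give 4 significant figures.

1.761e-24

Planck length: ℓ_P = √(ℏG/c³) = 1.616e-35 m
Bohr radius: a₀ = 4πε₀ℏ²/(m_e e²) = 5.297e-11 m
5.77 × 1.616e-35 / 5.297e-11 = 1.761e-24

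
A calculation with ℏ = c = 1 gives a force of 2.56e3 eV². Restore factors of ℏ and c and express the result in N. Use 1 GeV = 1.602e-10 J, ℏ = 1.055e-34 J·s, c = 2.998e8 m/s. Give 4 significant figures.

Force is [E]/[L] = [E]²/(ℏc); restore (ℏc)⁻¹.
1 GeV² → 1/(ℏc) × (1 GeV in J)² = 8.114e5 N.
Convert the energy scale: 2.56e3 eV² = 2.56e-15 GeV².
Result: 2.56e-15 × 8.114e5 = 2.077e-9 N.

2.077e-9 N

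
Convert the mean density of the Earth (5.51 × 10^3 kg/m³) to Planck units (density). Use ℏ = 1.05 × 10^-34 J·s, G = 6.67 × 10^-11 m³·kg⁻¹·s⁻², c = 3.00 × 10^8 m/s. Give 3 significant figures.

Planck density: ρ_P = c⁵/(ℏG²) = 5.20 × 10^96 kg/m³.
5.51 × 10^3 / 5.20 × 10^96 = 1.06 × 10^-93

1.06 × 10^-93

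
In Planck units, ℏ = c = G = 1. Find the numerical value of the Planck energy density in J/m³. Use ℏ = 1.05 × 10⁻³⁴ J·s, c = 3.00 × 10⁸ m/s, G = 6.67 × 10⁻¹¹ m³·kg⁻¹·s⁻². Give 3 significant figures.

4.68 × 10¹¹³ J/m³

The unique combination of the constants set to 1 with dimensions of energy density is u_P = c⁷/(ℏG²).
  = 2.19 × 10⁵⁹ / 4.67 × 10⁻⁵⁵
  = 4.68 × 10¹¹³ J/m³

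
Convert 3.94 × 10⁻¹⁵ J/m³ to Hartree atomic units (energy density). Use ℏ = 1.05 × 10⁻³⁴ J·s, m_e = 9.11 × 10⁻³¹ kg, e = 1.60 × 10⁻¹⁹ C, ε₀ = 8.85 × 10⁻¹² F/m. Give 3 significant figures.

1.31 × 10⁻²⁸

atomic unit of energy density: u_au = E_h/a₀³ = m_e⁴e¹⁰/((4πε₀)⁵ℏ⁸) = 3.01 × 10¹³ J/m³.
3.94 × 10⁻¹⁵ / 3.01 × 10¹³ = 1.31 × 10⁻²⁸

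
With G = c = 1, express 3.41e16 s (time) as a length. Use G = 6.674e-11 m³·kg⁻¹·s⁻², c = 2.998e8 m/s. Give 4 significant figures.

Time → length via c.
3.41e16 s × (c) = 1.022e25 m

1.022e25 m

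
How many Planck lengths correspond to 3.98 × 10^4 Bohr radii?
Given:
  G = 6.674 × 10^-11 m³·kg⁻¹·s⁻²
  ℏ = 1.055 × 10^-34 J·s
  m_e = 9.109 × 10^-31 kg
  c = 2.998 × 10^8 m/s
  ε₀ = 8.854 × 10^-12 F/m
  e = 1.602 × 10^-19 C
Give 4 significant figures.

Bohr radius: a₀ = 4πε₀ℏ²/(m_e e²) = 5.297 × 10^-11 m
Planck length: ℓ_P = √(ℏG/c³) = 1.616 × 10^-35 m
3.98 × 10^4 × 5.297 × 10^-11 / 1.616 × 10^-35 = 1.304 × 10^29

1.304 × 10^29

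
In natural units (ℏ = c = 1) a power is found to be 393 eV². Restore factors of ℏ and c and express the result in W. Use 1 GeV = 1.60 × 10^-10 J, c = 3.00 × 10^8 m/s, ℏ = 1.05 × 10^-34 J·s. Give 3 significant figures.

Power is [E]/[T] = [E]²/ℏ.
1 GeV² → 1/ℏ × (1 GeV in J)² = 2.44 × 10^14 W.
Convert the energy scale: 393 eV² = 3.93 × 10^-16 GeV².
Result: 3.93 × 10^-16 × 2.44 × 10^14 = 0.0958 W.

0.0958 W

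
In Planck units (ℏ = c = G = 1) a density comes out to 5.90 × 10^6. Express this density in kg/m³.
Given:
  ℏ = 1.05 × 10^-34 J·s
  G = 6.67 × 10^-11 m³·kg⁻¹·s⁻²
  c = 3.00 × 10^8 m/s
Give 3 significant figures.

One Planck density: ρ_P = c⁵/(ℏG²) = 5.20 × 10^96 kg/m³.
5.90 × 10^6 × 5.20 × 10^96 kg/m³ = 3.07 × 10^103 kg/m³

3.07 × 10^103 kg/m³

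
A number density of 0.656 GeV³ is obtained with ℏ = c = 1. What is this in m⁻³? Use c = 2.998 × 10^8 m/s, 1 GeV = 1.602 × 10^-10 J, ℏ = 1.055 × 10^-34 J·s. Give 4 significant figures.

Number density is [L]⁻³ = [E]³/(ℏc)³.
1 GeV³ → 1/(ℏc)³ × (1 GeV in J)³ = 1.299 × 10^47 m⁻³.
Result: 0.656 × 1.299 × 10^47 = 8.524 × 10^46 m⁻³.

8.524 × 10^46 m⁻³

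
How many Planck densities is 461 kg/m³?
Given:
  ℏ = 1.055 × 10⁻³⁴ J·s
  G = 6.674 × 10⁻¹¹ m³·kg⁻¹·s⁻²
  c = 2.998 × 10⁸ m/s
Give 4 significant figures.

8.945 × 10⁻⁹⁵

Planck density: ρ_P = c⁵/(ℏG²) = 5.154 × 10⁹⁶ kg/m³.
461 / 5.154 × 10⁹⁶ = 8.945 × 10⁻⁹⁵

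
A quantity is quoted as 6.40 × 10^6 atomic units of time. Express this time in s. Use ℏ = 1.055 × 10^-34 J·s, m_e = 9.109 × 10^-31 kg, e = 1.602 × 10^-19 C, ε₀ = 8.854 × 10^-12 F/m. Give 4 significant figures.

One atomic unit of time: τ_au = (4πε₀)²ℏ³/(m_e e⁴) = 2.423 × 10^-17 s.
6.40 × 10^6 × 2.423 × 10^-17 s = 1.551 × 10^-10 s

1.551 × 10^-10 s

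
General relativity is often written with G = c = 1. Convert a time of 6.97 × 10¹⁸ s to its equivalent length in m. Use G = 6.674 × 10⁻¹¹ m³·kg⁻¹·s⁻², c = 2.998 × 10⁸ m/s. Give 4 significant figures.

Time → length via c.
6.97 × 10¹⁸ s × (c) = 2.090 × 10²⁷ m

2.090 × 10²⁷ m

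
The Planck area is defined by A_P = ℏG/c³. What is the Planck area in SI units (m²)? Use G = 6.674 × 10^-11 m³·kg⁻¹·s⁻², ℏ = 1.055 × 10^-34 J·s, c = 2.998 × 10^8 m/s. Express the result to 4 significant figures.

2.613 × 10^-70 m²

A_P = ℏG/c³
  = 7.041 × 10^-45 / 2.695 × 10^25
  = 2.613 × 10^-70 m²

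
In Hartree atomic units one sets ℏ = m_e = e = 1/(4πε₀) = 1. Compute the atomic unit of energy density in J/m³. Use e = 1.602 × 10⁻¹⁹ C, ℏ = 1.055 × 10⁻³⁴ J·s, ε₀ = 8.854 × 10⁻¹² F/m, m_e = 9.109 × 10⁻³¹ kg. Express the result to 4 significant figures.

u_au = E_h/a₀³ = m_e⁴e¹⁰/((4πε₀)⁵ℏ⁸)
E_h = 4.354 × 10⁻¹⁸ J
a₀ = 5.297 × 10⁻¹¹ m
E_h/a₀³ = 2.929 × 10¹³ J/m³

2.929 × 10¹³ J/m³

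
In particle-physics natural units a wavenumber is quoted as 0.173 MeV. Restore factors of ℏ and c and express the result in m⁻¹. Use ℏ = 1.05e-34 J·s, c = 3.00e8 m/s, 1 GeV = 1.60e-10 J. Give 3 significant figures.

Inverse length is [E]/(ℏc).
1 GeV → 1/(ℏc) × (1 GeV in J) = 5.08e15 m⁻¹.
Convert the energy scale: 0.173 MeV = 1.73e-4 GeV.
Result: 1.73e-4 × 5.08e15 = 8.79e11 m⁻¹.

8.79e11 m⁻¹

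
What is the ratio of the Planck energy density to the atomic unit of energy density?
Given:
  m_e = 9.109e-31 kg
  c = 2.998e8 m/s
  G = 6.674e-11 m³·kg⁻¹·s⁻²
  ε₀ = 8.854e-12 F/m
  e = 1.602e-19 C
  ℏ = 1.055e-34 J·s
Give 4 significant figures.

Planck energy density: u_P = c⁷/(ℏG²) = 4.632e113 J/m³
atomic unit of energy density: u_au = E_h/a₀³ = m_e⁴e¹⁰/((4πε₀)⁵ℏ⁸) = 2.929e13 J/m³
ratio = 4.632e113 / 2.929e13 = 1.581e100

1.581e100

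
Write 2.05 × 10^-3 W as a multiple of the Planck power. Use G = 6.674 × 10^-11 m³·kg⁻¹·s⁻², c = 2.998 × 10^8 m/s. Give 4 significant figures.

5.649 × 10^-56

Planck power: P_P = c⁵/G = 3.629 × 10^52 W.
2.05 × 10^-3 / 3.629 × 10^52 = 5.649 × 10^-56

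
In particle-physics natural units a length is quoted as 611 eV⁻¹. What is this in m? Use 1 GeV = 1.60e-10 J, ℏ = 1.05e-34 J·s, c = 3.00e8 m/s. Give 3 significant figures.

A length is [E]⁻¹ in ℏ=c=1; restore one factor of ℏc.
1 GeV⁻¹ → ℏc × (1 GeV in J)⁻¹ = 1.97e-16 m.
Convert the energy scale: 611 eV⁻¹ = 6.11e11 GeV⁻¹.
Result: 6.11e11 × 1.97e-16 = 1.20e-4 m.

1.20e-4 m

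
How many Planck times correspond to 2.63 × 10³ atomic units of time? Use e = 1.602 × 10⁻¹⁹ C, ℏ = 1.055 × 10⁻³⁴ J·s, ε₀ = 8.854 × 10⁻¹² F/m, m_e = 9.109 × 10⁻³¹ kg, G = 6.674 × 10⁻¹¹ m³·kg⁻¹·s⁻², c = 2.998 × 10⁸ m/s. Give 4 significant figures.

1.182 × 10³⁰

atomic unit of time: τ_au = (4πε₀)²ℏ³/(m_e e⁴) = 2.423 × 10⁻¹⁷ s
Planck time: t_P = √(ℏG/c⁵) = 5.392 × 10⁻⁴⁴ s
2.63 × 10³ × 2.423 × 10⁻¹⁷ / 5.392 × 10⁻⁴⁴ = 1.182 × 10³⁰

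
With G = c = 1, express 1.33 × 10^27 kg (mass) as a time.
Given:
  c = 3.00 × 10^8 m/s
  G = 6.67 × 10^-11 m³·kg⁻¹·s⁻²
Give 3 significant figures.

3.29 × 10^-9 s

Mass → time via G/c³.
1.33 × 10^27 kg × (G/c³) = 3.29 × 10^-9 s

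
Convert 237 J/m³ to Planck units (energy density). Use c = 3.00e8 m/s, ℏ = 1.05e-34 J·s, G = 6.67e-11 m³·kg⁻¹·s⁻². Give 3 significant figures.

5.06e-112

Planck energy density: u_P = c⁷/(ℏG²) = 4.68e113 J/m³.
237 / 4.68e113 = 5.06e-112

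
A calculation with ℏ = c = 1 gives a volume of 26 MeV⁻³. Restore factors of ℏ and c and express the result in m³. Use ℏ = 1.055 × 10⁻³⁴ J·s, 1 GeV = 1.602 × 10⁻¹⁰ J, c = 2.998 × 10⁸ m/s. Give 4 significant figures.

2.001 × 10⁻³⁷ m³

Volume is [L]³ = [E]⁻³·(ℏc)³.
1 GeV⁻³ → (ℏc)³ × (1 GeV in J)⁻³ = 7.696 × 10⁻⁴⁸ m³.
Convert the energy scale: 26 MeV⁻³ = 2.60 × 10¹⁰ GeV⁻³.
Result: 2.60 × 10¹⁰ × 7.696 × 10⁻⁴⁸ = 2.001 × 10⁻³⁷ m³.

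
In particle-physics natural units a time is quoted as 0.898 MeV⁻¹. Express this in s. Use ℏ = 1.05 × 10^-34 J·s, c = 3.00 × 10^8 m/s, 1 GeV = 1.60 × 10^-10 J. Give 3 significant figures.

A time is [E]⁻¹ in ℏ=c=1; restore one factor of ℏ.
1 GeV⁻¹ → ℏ × (1 GeV in J)⁻¹ = 6.56 × 10^-25 s.
Convert the energy scale: 0.898 MeV⁻¹ = 898 GeV⁻¹.
Result: 898 × 6.56 × 10^-25 = 5.89 × 10^-22 s.

5.89 × 10^-22 s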